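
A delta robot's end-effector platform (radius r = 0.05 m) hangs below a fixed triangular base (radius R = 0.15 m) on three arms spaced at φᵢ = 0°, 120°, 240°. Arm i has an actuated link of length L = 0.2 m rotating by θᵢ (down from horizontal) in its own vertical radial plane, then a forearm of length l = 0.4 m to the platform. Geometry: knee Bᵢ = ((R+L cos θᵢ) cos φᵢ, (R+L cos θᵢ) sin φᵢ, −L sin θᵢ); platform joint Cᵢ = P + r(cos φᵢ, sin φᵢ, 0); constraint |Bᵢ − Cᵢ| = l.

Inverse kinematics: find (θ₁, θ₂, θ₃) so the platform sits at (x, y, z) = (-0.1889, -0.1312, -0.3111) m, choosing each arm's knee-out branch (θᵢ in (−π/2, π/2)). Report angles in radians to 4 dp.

θ₁ = 1.2221, θ₂ = 0.6985, θ₃ = -0.3490

φ1=0.0° → target in arm frame (-0.1889, -0.1312)
  e−x'=0.2889;  (l²−L²−(e−x')²−y'²−z²)/2L = -0.1936
  √(A²+B²)=0.4246;  θ1 = -0.8224+2.0444 ≈ 1.2221
arm 2 (φ=120.0°): x'=-0.0192, y'=0.2292
  A cos θ + B sin θ = C:  0.1192·cos θ + -0.3111·sin θ = -0.1088
  θ2 = atan2(B,A) + arccos(C/0.3331) = 0.6985
rotate P by −φ3: (0.2081, -0.0980, -0.3111)
  e−x'=-0.1081;  (l²−L²−(e−x')²−y'²−z²)/2L = 0.0048
  θ3 = atan2(B,A) + arccos(C/0.3293) = -0.3490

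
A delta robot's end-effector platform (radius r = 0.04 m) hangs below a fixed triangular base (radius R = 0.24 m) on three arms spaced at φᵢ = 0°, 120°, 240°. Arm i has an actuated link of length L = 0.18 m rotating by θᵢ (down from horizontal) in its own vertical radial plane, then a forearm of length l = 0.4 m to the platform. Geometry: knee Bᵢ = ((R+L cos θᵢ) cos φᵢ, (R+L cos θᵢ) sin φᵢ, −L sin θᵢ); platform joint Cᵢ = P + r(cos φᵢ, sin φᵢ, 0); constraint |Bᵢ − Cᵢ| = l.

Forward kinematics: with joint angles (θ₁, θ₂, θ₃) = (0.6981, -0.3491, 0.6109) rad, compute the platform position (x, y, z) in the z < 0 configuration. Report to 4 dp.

(-0.0455, 0.0623, -0.2112)

φ1=0.0°: virtual centre (0.3379, 0.0000, -0.1157), radius l
arm 2 at φ=120.0°: e+L cos θ2 = 0.3691;  centre 2 = (-0.1846, 0.3197, 0.0616)
φ3=240.0°: virtual centre (-0.1737, -0.3009, -0.1032), radius l
subtract pairs → two planes through P
linear system: -1.0449x+0.6394y = 0.0125−0.3545z; -1.0232x+-0.6018y = 0.0038−0.0249z
Cramer: x(z) = -0.0078+0.1787z;  y(z) = 0.0069-0.2625z
into |P−centre ₁|² = l²: 1.1008z² + 0.1043z + -0.0271 = 0;  Δ = 0.1301;  z = -0.2112 or 0.1165 → z<0 root = -0.2112
x = -0.0455, y = 0.0623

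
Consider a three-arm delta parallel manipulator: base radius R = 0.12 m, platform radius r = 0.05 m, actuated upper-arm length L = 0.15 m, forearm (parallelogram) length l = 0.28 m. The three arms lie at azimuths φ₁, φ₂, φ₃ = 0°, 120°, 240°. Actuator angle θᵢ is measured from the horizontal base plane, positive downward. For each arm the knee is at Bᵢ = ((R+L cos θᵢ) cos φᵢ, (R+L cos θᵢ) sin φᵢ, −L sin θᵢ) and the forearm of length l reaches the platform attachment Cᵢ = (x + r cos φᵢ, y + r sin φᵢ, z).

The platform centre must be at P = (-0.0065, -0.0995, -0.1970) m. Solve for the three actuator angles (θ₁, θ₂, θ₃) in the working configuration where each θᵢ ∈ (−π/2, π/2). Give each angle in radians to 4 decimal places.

rotate P by −φ1: (-0.0065, -0.0995, -0.1970)
  e−x'=0.0765;  (l²−L²−(e−x')²−y'²−z²)/2L = 0.0045
  √(A²+B²)=0.2113;  θ1 = -1.2004+1.5497 ≈ 0.3493
arm 2 (φ=120.0°): x'=-0.0829, y'=0.0554
  A cos θ + B sin θ = C:  0.1529·cos θ + -0.1970·sin θ = -0.0312
  γ=atan2(-0.1970,0.1529)=-0.9107;  ψ=arccos(-0.1251)=1.6962;  θ2=γ+ψ≈0.7855
arm 3 (φ=240.0°): x'=0.0894, y'=0.0441
  e−x'=-0.0194;  (l²−L²−(e−x')²−y'²−z²)/2L = 0.0492
  γ=atan2(-0.1970,-0.0194)=-1.6691;  ψ=arccos(0.2487)=1.3195;  θ3=γ+ψ≈-0.3496

θ₁ = 0.3493, θ₂ = 0.7855, θ₃ = -0.3496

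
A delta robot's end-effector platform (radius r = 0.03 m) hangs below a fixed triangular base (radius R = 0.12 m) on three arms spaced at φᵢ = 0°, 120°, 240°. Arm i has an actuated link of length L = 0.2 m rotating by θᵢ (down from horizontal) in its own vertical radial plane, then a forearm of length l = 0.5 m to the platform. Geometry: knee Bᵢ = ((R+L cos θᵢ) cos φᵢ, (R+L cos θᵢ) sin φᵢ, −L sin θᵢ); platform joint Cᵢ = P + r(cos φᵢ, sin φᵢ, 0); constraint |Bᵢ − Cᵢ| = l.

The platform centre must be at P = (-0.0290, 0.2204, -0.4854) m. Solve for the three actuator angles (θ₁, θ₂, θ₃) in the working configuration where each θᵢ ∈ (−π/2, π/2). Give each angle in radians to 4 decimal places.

arm 1 (φ=0.0°): x'=-0.0290, y'=0.2204
  A=0.1190, B=-0.4854, C=(l²−L²−A²−y'²−z²)/(2L)=-0.2209
  γ=atan2(-0.4854,0.1190)=-1.3304;  ψ=arccos(-0.4420)=2.0286;  θ1=γ+ψ≈0.6982
φ2=120.0° → target in arm frame (0.2054, -0.0851)
  e−x'=-0.1154;  (l²−L²−(e−x')²−y'²−z²)/2L = -0.1154
  γ=atan2(-0.4854,-0.1154)=-1.8042;  ψ=arccos(-0.2313)=1.8042;  θ2=γ+ψ≈0.0001
rotate P by −φ3: (-0.1764, -0.1353, -0.4854)
  A=0.2664, B=-0.4854, C=(l²−L²−A²−y'²−z²)/(2L)=-0.2872
  θ3 = atan2(B,A) + arccos(C/0.5537) = 1.0472

θ₁ = 0.6982, θ₂ = 0.0001, θ₃ = 1.0472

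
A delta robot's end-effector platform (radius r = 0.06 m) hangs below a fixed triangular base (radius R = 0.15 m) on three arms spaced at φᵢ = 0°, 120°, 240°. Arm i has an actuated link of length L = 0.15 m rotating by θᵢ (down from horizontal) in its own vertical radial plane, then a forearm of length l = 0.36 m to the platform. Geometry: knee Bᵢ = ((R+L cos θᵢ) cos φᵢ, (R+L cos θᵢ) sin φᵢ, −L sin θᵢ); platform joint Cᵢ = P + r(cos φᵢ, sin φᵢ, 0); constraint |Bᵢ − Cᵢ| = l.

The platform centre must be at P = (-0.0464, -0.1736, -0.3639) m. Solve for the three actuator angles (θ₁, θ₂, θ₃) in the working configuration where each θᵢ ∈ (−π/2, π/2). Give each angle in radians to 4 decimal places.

φ1=0.0° → target in arm frame (-0.0464, -0.1736)
  A=0.1364, B=-0.3639, C=(l²−L²−A²−y'²−z²)/(2L)=-0.2469
  √(A²+B²)=0.3886;  θ1 = -1.2122+2.2592 ≈ 1.0470
φ2=120.0° → target in arm frame (-0.1271, 0.1270)
  e−x'=0.2171;  (l²−L²−(e−x')²−y'²−z²)/2L = -0.2953
  √(A²+B²)=0.4238;  θ2 = -1.0328+2.3419 ≈ 1.3091
arm 3 (φ=240.0°): x'=0.1735, y'=0.0466
  A cos θ + B sin θ = C:  -0.0835·cos θ + -0.3639·sin θ = -0.1149
  γ=atan2(-0.3639,-0.0835)=-1.7965;  ψ=arccos(-0.3078)=1.8837;  θ3=γ+ψ≈0.0872

θ₁ = 1.0470, θ₂ = 1.3091, θ₃ = 0.0872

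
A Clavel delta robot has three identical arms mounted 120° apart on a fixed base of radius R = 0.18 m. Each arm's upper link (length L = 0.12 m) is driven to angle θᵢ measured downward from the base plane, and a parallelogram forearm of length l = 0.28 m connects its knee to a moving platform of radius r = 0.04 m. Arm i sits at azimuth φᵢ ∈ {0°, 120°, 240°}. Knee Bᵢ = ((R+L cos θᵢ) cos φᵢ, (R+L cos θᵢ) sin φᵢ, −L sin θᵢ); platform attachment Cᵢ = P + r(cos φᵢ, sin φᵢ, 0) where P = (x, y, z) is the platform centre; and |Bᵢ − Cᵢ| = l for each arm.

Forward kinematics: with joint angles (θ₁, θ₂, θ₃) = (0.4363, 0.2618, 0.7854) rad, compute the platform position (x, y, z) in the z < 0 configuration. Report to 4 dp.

φ1=0.0°: virtual centre (0.2488, 0.0000, -0.0507), radius l
S2 = (0.2559·cos120.0°, 0.2559·sin120.0°, -0.0311) = (-0.1280, 0.2216, -0.0311)
S3 = (0.2249·cos240.0°, 0.2249·sin240.0°, -0.0849) = (-0.1124, -0.1947, -0.0849)
|S₂|²−|S₁|² = 0.0020;  |S₃|²−|S₁|² = -0.0067
linear system: -0.7534x+0.4433y = 0.0020−0.0393z; -0.7224x+-0.3895y = -0.0067−-0.0683z
det = 0.6136;  x = 0.0036+-0.0244z,  y = 0.0106+-0.1301z
sphere 1 gives Az²+Bz+C=0 with A=1.0175, B=0.1106, C=-0.0156;  B²−4AC=0.0757;  roots -0.1896, 0.0809;  negative root z = -0.1896
x = 0.0082, y = 0.0352

(0.0082, 0.0352, -0.1896)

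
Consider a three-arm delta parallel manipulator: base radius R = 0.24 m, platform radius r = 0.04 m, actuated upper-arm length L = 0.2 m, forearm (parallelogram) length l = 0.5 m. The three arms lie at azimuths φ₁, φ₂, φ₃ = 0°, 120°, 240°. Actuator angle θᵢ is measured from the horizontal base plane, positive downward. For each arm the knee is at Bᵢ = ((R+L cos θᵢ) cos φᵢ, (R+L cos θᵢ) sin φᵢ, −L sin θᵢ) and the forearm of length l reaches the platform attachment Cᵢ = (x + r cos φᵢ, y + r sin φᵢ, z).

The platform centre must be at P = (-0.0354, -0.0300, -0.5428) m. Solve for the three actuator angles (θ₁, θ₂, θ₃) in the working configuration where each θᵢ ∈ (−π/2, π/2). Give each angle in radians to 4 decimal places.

θ₁ = 1.0472, θ₂ = 0.9601, θ₃ = 0.7854

arm 1 (φ=0.0°): x'=-0.0354, y'=-0.0300
  e−x'=0.2354;  (l²−L²−(e−x')²−y'²−z²)/2L = -0.3524
  θ1 = atan2(B,A) + arccos(C/0.5916) = 1.0472
φ2=120.0° → target in arm frame (-0.0083, 0.0457)
  e−x'=0.2083;  (l²−L²−(e−x')²−y'²−z²)/2L = -0.3252
  γ=atan2(-0.5428,0.2083)=-1.2044;  ψ=arccos(-0.5594)=2.1645;  θ2=γ+ψ≈0.9601
rotate P by −φ3: (0.0437, -0.0157, -0.5428)
  A=0.1563, B=-0.5428, C=(l²−L²−A²−y'²−z²)/(2L)=-0.2733
  √(A²+B²)=0.5649;  θ3 = -1.2904+2.0758 ≈ 0.7854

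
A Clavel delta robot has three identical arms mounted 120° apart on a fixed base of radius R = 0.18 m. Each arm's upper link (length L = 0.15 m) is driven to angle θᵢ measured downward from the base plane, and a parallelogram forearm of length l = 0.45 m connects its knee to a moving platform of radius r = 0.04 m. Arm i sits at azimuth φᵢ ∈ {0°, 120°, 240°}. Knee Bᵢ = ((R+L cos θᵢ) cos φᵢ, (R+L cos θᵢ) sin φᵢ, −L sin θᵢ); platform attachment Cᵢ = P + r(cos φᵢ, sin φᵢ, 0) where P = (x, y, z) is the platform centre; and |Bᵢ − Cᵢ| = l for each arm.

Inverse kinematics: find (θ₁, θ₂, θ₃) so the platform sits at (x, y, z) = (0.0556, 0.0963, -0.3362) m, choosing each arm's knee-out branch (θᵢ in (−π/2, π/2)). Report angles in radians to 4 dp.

θ₁ = -0.2619, θ₂ = -0.2619, θ₃ = 0.6110

rotate P by −φ1: (0.0556, 0.0963, -0.3362)
  e−x'=0.0844;  (l²−L²−(e−x')²−y'²−z²)/2L = 0.1686
  √(A²+B²)=0.3466;  θ1 = -1.3248+1.0629 ≈ -0.2619
rotate P by −φ2: (0.0556, -0.0963, -0.3362)
  e−x'=0.0844;  (l²−L²−(e−x')²−y'²−z²)/2L = 0.1686
  θ2 = atan2(B,A) + arccos(C/0.3466) = -0.2619
arm 3 (φ=240.0°): x'=-0.1112, y'=0.0000
  A=0.2512, B=-0.3362, C=(l²−L²−A²−y'²−z²)/(2L)=0.0129
  θ3 = atan2(B,A) + arccos(C/0.4197) = 0.6110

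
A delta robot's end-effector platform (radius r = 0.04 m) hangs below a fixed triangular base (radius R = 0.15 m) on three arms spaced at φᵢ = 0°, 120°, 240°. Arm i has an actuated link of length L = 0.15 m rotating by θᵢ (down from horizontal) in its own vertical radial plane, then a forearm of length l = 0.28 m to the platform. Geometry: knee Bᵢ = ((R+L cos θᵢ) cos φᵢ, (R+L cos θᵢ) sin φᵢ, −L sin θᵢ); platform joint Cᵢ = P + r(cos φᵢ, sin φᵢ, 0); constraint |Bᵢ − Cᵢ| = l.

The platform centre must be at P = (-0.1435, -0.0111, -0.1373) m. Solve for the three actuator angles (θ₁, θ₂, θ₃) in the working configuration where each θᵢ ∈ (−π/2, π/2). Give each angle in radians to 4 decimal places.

arm 1 (φ=0.0°): x'=-0.1435, y'=-0.0111
  A=0.2535, B=-0.1373, C=(l²−L²−A²−y'²−z²)/(2L)=-0.0911
  √(A²+B²)=0.2883;  θ1 = -0.4964+1.8924 ≈ 1.3960
rotate P by −φ2: (0.0621, 0.1298, -0.1373)
  e−x'=0.0479;  (l²−L²−(e−x')²−y'²−z²)/2L = 0.0597
  √(A²+B²)=0.1454;  θ2 = -1.2354+1.1479 ≈ -0.0875
rotate P by −φ3: (0.0814, -0.1187, -0.1373)
  A cos θ + B sin θ = C:  0.0286·cos θ + -0.1373·sin θ = 0.0738
  θ3 = atan2(B,A) + arccos(C/0.1403) = -0.3483

θ₁ = 1.3960, θ₂ = -0.0875, θ₃ = -0.3483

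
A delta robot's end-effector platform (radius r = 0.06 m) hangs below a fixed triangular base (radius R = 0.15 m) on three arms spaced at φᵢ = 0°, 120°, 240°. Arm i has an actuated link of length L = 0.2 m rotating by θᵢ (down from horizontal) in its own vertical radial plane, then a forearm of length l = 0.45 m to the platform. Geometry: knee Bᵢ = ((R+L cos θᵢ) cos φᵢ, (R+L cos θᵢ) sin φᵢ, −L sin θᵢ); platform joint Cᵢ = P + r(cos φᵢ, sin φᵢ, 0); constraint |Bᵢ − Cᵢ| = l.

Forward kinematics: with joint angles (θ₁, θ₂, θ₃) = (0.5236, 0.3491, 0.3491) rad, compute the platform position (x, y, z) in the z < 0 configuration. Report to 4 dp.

(-0.0375, 0.0000, -0.4348)

O1 = (0.2632·cos0.0°, 0.2632·sin0.0°, -0.1000) = (0.2632, 0.0000, -0.1000)
φ2=120.0°: virtual centre (-0.1390, 0.2407, -0.0684), radius l
φ3=240.0°: virtual centre (-0.1390, -0.2407, -0.0684), radius l
eliminate P² terms by subtracting sphere 1 from 2 and 3
[-0.8043 0.4814 0.0632]·P = 0.0027;  [-0.8043 -0.4814 0.0632]·P = 0.0027
det = 0.7744;  x = -0.0033+0.0785z,  y = 0.0000+0.0000z
sphere 1 gives Az²+Bz+C=0 with A=1.0062, B=0.1581, C=-0.1215;  B²−4AC=0.5139;  roots -0.4348, 0.2777;  negative root z = -0.4348
x = -0.0375, y = 0.0000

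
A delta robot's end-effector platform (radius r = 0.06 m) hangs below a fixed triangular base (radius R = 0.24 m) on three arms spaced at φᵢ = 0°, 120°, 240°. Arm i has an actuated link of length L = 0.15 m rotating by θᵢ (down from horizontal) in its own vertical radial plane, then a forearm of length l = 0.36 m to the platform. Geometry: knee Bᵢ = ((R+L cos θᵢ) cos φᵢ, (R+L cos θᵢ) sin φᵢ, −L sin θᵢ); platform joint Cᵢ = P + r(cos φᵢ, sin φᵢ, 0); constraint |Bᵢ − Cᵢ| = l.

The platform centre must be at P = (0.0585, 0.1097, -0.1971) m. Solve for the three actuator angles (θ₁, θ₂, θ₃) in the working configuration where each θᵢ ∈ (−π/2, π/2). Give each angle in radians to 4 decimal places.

θ₁ = -0.0871, θ₂ = -0.1754, θ₃ = 1.2216

φ1=0.0° → target in arm frame (0.0585, 0.1097)
  A cos θ + B sin θ = C:  0.1215·cos θ + -0.1971·sin θ = 0.1382
  γ=atan2(-0.1971,0.1215)=-1.0184;  ψ=arccos(0.5968)=0.9313;  θ1=γ+ψ≈-0.0871
arm 2 (φ=120.0°): x'=0.0658, y'=-0.1055
  A=0.1142, B=-0.1971, C=(l²−L²−A²−y'²−z²)/(2L)=0.1469
  √(A²+B²)=0.2278;  θ2 = -1.0455+0.8701 ≈ -0.1754
rotate P by −φ3: (-0.1243, -0.0042, -0.1971)
  A cos θ + B sin θ = C:  0.3043·cos θ + -0.1971·sin θ = -0.0811
  γ=atan2(-0.1971,0.3043)=-0.5748;  ψ=arccos(-0.2238)=1.7965;  θ3=γ+ψ≈1.2216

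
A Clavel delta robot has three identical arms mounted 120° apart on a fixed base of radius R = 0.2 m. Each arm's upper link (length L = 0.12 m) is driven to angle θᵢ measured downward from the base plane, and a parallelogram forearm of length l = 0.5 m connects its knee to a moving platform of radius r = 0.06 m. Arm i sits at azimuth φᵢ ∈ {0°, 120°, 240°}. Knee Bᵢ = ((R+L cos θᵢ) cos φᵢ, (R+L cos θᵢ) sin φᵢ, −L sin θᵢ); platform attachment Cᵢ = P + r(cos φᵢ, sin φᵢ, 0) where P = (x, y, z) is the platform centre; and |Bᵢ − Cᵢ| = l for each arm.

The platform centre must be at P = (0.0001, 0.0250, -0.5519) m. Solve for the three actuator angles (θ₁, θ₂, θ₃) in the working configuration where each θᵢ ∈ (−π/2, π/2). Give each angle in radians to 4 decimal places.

rotate P by −φ1: (0.0001, 0.0250, -0.5519)
  A cos θ + B sin θ = C:  0.1399·cos θ + -0.5519·sin θ = -0.3716
  √(A²+B²)=0.5694;  θ1 = -1.3225+2.2820 ≈ 0.9594
rotate P by −φ2: (0.0216, -0.0126, -0.5519)
  e−x'=0.1184;  (l²−L²−(e−x')²−y'²−z²)/2L = -0.3465
  γ=atan2(-0.5519,0.1184)=-1.3595;  ψ=arccos(-0.6139)=2.2318;  θ2=γ+ψ≈0.8724
rotate P by −φ3: (-0.0217, -0.0124, -0.5519)
  A cos θ + B sin θ = C:  0.1617·cos θ + -0.5519·sin θ = -0.3971
  √(A²+B²)=0.5751;  θ3 = -1.2858+2.3329 ≈ 1.0471

θ₁ = 0.9594, θ₂ = 0.8724, θ₃ = 1.0471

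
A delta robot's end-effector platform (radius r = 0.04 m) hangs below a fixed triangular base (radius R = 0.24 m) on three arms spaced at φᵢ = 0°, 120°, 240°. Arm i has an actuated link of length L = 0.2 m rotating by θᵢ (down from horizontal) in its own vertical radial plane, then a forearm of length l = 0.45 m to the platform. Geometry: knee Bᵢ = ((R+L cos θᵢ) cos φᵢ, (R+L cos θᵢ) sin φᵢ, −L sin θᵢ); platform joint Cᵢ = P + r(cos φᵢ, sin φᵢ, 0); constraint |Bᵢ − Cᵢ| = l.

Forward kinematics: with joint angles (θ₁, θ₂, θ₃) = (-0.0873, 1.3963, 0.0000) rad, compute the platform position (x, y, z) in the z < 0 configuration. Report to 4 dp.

S1 = (0.3992·cos0.0°, 0.3992·sin0.0°, 0.0174) = (0.3992, 0.0000, 0.0174)
φ2=120.0°: virtual centre (-0.1174, 0.2033, -0.1970), radius l
arm 3 at φ=240.0°: e+L cos θ3 = 0.4000;  S3 = (-0.2000, -0.3464, 0.0000)
|S₂|²−|S₁|² = -0.0658;  |S₃|²−|S₁|² = 0.0003
plane₁₂: -1.0332x+0.4066y+-0.4288z = -0.0658
Cramer: x(z) = 0.0378-0.2587z;  y(z) = -0.0658+0.3972z
into |P−S₁|² = l²: 1.2247z² + 0.0999z + -0.0672 = 0;  Δ = 0.3393;  z = -0.2786 or 0.1970 → z<0 root = -0.2786
x = 0.1099, y = -0.1765

(0.1099, -0.1765, -0.2786)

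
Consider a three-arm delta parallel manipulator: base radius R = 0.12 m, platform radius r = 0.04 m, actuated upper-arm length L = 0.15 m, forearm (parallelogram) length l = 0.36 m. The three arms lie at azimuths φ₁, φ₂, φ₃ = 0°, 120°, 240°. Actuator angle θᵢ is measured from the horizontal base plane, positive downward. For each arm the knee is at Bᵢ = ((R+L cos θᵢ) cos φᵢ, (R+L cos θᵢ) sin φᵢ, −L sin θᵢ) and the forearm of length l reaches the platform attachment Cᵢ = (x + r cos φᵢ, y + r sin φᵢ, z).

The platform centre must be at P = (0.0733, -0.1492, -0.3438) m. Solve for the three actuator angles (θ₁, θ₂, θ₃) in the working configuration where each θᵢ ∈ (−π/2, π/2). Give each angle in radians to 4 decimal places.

arm 1 (φ=0.0°): x'=0.0733, y'=-0.1492
  A cos θ + B sin θ = C:  0.0067·cos θ + -0.3438·sin θ = -0.1113
  γ=atan2(-0.3438,0.0067)=-1.5513;  ψ=arccos(-0.3238)=1.9005;  θ1=γ+ψ≈0.3492
arm 2 (φ=120.0°): x'=-0.1659, y'=0.0111
  A cos θ + B sin θ = C:  0.2459·cos θ + -0.3438·sin θ = -0.2389
  θ2 = atan2(B,A) + arccos(C/0.4227) = 1.2215
φ3=240.0° → target in arm frame (0.0926, 0.1381)
  A cos θ + B sin θ = C:  -0.0126·cos θ + -0.3438·sin θ = -0.1011
  θ3 = atan2(B,A) + arccos(C/0.3440) = 0.2617

θ₁ = 0.3492, θ₂ = 1.2215, θ₃ = 0.2617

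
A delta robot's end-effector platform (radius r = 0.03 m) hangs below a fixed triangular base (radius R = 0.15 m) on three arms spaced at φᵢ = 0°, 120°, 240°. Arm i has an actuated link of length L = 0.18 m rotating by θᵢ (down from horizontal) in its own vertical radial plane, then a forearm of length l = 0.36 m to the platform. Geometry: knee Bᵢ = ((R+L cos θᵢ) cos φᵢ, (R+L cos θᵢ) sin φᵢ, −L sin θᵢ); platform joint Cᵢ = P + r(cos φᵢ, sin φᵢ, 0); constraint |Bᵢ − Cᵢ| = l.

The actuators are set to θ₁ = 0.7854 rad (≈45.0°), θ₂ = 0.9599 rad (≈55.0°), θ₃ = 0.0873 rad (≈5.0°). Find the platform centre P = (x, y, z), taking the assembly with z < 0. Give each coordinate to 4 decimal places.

(-0.0338, -0.1113, -0.3228)

O1 = (0.2473·cos0.0°, 0.2473·sin0.0°, -0.1273) = (0.2473, 0.0000, -0.1273)
O2 = (0.2232·cos120.0°, 0.2232·sin120.0°, -0.1474) = (-0.1116, 0.1933, -0.1474)
φ3=240.0°: virtual centre (-0.1497, -0.2592, -0.0157), radius l
eliminate P² terms by subtracting sphere 1 from 2 and 3
plane₁₂: -0.7178x+0.3867y+-0.0403z = -0.0058
Cramer: x(z) = -0.0027+0.0963z;  y(z) = -0.0199+0.2830z
into |P−O₁|² = l²: 1.0894z² + 0.1951z + -0.0505 = 0;  Δ = 0.2582;  z = -0.3228 or 0.1436 → z<0 root = -0.3228
x = -0.0338, y = -0.1113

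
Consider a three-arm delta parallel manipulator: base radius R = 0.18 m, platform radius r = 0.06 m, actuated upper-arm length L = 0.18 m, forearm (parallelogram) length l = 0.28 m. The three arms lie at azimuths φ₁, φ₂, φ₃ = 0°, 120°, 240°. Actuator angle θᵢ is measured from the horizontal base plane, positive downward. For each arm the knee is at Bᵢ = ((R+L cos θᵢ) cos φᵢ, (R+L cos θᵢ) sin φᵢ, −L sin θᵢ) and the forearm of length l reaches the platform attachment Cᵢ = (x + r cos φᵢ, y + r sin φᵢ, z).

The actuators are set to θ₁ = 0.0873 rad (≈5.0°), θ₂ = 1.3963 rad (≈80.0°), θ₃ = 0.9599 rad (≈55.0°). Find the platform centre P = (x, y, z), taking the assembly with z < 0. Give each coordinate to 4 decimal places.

φ1=0.0°: virtual centre (0.2993, 0.0000, -0.0157), radius l
S2 = (0.1513·cos120.0°, 0.1513·sin120.0°, -0.1773) = (-0.0756, 0.1310, -0.1773)
S3 = (0.2232·cos240.0°, 0.2232·sin240.0°, -0.1474) = (-0.1116, -0.1933, -0.1474)
eliminate P² terms by subtracting sphere 1 from 2 and 3
[-0.7499 0.2620 -0.3231]·P = -0.0355;  [-0.8219 -0.3867 -0.2635]·P = -0.0183
det = 0.5053;  x = 0.0367+-0.3839z,  y = -0.0307+0.1346z
sphere 1 gives Az²+Bz+C=0 with A=1.1655, B=0.2248, C=-0.0082;  B²−4AC=0.0889;  roots -0.2243, 0.0315;  negative root z = -0.2243
x = 0.1228, y = -0.0609

(0.1228, -0.0609, -0.2243)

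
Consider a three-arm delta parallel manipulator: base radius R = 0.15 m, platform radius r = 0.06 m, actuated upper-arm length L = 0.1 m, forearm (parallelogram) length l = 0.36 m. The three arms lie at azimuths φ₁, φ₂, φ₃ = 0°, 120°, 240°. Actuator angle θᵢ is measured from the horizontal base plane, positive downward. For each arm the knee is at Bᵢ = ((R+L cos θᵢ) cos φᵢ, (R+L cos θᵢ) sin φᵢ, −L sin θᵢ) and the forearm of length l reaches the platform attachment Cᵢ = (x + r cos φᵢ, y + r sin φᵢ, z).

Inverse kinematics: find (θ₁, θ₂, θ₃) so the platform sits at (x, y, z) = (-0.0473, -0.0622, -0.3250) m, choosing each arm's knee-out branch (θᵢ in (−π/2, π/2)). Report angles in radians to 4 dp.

θ₁ = 0.5240, θ₂ = 0.4362, θ₃ = -0.1742

arm 1 (φ=0.0°): x'=-0.0473, y'=-0.0622
  e−x'=0.1373;  (l²−L²−(e−x')²−y'²−z²)/2L = -0.0437
  γ=atan2(-0.3250,0.1373)=-1.1711;  ψ=arccos(-0.1239)=1.6951;  θ1=γ+ψ≈0.5240
arm 2 (φ=120.0°): x'=-0.0302, y'=0.0721
  A=0.1202, B=-0.3250, C=(l²−L²−A²−y'²−z²)/(2L)=-0.0284
  γ=atan2(-0.3250,0.1202)=-1.2165;  ψ=arccos(-0.0818)=1.6527;  θ2=γ+ψ≈0.4362
φ3=240.0° → target in arm frame (0.0775, -0.0099)
  e−x'=0.0125;  (l²−L²−(e−x')²−y'²−z²)/2L = 0.0686
  θ3 = atan2(B,A) + arccos(C/0.3252) = -0.1742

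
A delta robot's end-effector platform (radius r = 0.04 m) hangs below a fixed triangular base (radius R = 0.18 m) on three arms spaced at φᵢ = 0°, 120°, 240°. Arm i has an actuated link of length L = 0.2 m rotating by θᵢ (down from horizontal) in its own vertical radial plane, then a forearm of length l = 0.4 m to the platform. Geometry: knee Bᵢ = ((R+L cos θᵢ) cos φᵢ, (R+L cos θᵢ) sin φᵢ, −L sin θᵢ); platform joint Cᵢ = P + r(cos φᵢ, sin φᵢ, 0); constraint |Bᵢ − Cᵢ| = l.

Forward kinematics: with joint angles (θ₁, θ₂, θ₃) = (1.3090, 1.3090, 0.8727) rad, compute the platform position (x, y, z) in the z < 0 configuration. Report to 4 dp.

φ1=0.0°: virtual centre (0.1918, 0.0000, -0.1932), radius l
φ2=120.0°: virtual centre (-0.0959, 0.1661, -0.1932), radius l
arm 3 at φ=240.0°: ρ3 = 0.2686;  centre 3 = (-0.1343, -0.2326, -0.1532)
|centre ₂|²−|centre ₁|² = 0.0000;  |centre ₃|²−|centre ₁|² = 0.0215
[-0.5753 0.3321 0.0000]·P = 0.0000;  [-0.6521 -0.4651 0.0799]·P = 0.0215
det = 0.4842;  x = -0.0147+0.0548z,  y = -0.0255+0.0950z
quadratic in z: (1.0120)z²+(0.3589)z+(-0.0794)=0, √Δ=0.6709 → z ∈ {-0.5088, 0.1542}; z = -0.5088 (taking z<0)
x = -0.0427, y = -0.0739

(-0.0427, -0.0739, -0.5088)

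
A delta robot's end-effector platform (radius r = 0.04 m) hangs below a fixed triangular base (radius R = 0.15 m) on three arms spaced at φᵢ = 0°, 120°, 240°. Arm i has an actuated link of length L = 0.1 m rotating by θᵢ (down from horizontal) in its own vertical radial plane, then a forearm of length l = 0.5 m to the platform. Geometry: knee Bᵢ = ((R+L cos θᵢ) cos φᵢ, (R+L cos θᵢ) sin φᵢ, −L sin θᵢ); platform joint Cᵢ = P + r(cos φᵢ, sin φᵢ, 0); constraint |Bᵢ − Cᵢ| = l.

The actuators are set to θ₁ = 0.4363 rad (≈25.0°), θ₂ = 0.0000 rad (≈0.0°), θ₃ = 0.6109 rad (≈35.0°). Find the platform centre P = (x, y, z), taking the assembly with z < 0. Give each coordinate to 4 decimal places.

(-0.0197, 0.0848, -0.4830)

O1 = (0.2006·cos0.0°, 0.2006·sin0.0°, -0.0423) = (0.2006, 0.0000, -0.0423)
φ2=120.0°: virtual centre (-0.1050, 0.1819, 0.0000), radius l
O3 = (0.1919·cos240.0°, 0.1919·sin240.0°, -0.0574) = (-0.0960, -0.1662, -0.0574)
subtract pairs → two planes through P
linear system: -0.6113x+0.3637y = 0.0021−0.0845z; -0.5932x+-0.3324y = -0.0019−-0.0302z
det = 0.4189;  x = 0.0000+0.0408z,  y = 0.0057+-0.1637z
into |P−O₁|² = l²: 1.0285z² + 0.0663z + -0.2079 = 0;  Δ = 0.8598;  z = -0.4830 or 0.4186 → z<0 root = -0.4830
x = -0.0197, y = 0.0848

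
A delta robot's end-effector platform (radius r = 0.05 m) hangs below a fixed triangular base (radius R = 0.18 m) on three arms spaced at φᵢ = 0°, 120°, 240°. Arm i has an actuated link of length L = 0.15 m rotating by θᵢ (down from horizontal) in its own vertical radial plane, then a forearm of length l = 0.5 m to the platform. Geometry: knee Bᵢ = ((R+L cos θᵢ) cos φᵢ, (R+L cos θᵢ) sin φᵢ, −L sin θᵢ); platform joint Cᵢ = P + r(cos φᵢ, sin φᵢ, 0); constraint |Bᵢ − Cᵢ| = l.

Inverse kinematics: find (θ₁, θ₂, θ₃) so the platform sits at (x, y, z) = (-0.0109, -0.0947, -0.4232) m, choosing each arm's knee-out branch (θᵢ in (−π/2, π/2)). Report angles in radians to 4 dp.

arm 1 (φ=0.0°): x'=-0.0109, y'=-0.0947
  A cos θ + B sin θ = C:  0.1409·cos θ + -0.4232·sin θ = 0.0653
  √(A²+B²)=0.4460;  θ1 = -1.2494+1.4239 ≈ 0.1745
φ2=120.0° → target in arm frame (-0.0766, 0.0568)
  e−x'=0.2066;  (l²−L²−(e−x')²−y'²−z²)/2L = 0.0084
  √(A²+B²)=0.4709;  θ2 = -1.1167+1.5530 ≈ 0.4363
arm 3 (φ=240.0°): x'=0.0875, y'=0.0379
  A cos θ + B sin θ = C:  0.0425·cos θ + -0.4232·sin θ = 0.1505
  γ=atan2(-0.4232,0.0425)=-1.4706;  ψ=arccos(0.3539)=1.2091;  θ3=γ+ψ≈-0.2615

θ₁ = 0.1745, θ₂ = 0.4363, θ₃ = -0.2615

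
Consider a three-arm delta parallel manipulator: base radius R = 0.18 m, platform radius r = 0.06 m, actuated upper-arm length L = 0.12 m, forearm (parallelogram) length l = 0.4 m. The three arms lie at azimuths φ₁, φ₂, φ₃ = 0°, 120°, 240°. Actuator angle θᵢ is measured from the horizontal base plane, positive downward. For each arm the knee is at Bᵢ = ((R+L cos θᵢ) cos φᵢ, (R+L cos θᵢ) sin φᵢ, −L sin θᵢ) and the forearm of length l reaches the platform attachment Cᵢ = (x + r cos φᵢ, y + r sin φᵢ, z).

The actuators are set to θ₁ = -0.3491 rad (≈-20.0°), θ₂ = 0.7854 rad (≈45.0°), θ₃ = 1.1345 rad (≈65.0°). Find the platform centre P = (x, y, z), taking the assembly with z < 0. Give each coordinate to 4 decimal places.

(0.1666, 0.0471, -0.3506)

arm 1 at φ=0.0°: ρ1 = 0.2328;  centre 1 = (0.2328, 0.0000, 0.0410)
arm 2 at φ=120.0°: ρ2 = 0.2049;  centre 2 = (-0.1024, 0.1774, -0.0849)
centre 3 = (0.1707·cos240.0°, 0.1707·sin240.0°, -0.1088) = (-0.0854, -0.1478, -0.1088)
|centre ₂|²−|centre ₁|² = -0.0067;  |centre ₃|²−|centre ₁|² = -0.0149
[-0.6704 0.3548 -0.2518]·P = -0.0067;  [-0.6362 -0.2957 -0.2996]·P = -0.0149
Cramer: x(z) = 0.0171-0.4264z;  y(z) = 0.0135-0.0959z
sphere 1 gives Az²+Bz+C=0 with A=1.1910, B=0.0992, C=-0.1116;  B²−4AC=0.5417;  roots -0.3506, 0.2673;  negative root z = -0.3506
x = 0.1666, y = 0.0471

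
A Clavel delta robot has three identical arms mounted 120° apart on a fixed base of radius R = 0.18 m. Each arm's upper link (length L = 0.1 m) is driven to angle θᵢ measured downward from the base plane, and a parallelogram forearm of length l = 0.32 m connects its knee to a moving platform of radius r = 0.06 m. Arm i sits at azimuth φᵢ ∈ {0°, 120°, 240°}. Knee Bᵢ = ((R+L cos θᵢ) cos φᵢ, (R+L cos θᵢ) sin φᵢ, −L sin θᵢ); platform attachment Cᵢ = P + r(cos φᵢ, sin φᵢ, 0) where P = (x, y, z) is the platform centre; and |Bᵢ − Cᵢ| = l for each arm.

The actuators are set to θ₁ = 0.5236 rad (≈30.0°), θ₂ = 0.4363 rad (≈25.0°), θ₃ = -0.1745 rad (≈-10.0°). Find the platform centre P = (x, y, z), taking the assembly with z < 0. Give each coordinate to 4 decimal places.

(-0.0333, -0.0434, -0.2572)

φ1=0.0°: virtual centre (0.2066, 0.0000, -0.0500), radius l
arm 2 at φ=120.0°: ρ2 = 0.2106;  centre 2 = (-0.1053, 0.1824, -0.0423)
arm 3 at φ=240.0°: ρ3 = 0.2185;  centre 3 = (-0.1092, -0.1892, 0.0174)
|centre ₂|²−|centre ₁|² = 0.0010;  |centre ₃|²−|centre ₁|² = 0.0029
plane₁₂: -0.6238x+0.3648y+0.0155z = 0.0010
Cramer: x(z) = -0.0030+0.1179z;  y(z) = -0.0025+0.1592z
quadratic in z: (1.0392)z²+(0.0498)z+(-0.0560)=0, √Δ=0.4848 → z ∈ {-0.2572, 0.2093}; z = -0.2572 (taking z<0)
x = -0.0333, y = -0.0434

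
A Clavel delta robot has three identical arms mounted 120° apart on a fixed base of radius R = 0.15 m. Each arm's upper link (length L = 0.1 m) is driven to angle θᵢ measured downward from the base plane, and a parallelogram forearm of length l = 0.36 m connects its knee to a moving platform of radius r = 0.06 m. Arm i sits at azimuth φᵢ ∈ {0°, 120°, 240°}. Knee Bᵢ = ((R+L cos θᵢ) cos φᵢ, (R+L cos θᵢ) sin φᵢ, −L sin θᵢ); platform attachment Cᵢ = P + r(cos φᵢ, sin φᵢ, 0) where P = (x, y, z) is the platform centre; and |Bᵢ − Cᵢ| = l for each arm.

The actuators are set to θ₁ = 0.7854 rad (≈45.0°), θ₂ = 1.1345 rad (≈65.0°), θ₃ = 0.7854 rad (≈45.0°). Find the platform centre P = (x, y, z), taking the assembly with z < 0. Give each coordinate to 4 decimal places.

arm 1 at φ=0.0°: ρ1 = 0.1607;  O1 = (0.1607, 0.0000, -0.0707)
O2 = (0.1323·cos120.0°, 0.1323·sin120.0°, -0.0906) = (-0.0661, 0.1145, -0.0906)
O3 = (0.1607·cos240.0°, 0.1607·sin240.0°, -0.0707) = (-0.0804, -0.1392, -0.0707)
eliminate P² terms by subtracting sphere 1 from 2 and 3
plane₁₂: -0.4537x+0.2291y+-0.0398z = -0.0051
det = 0.2367;  x = 0.0060+-0.0468z,  y = -0.0104+0.0811z
quadratic in z: (1.0088)z²+(0.1542)z+(-0.1006)=0, √Δ=0.6554 → z ∈ {-0.4013, 0.2484}; z = -0.4013 (taking z<0)
x = 0.0248, y = -0.0430

(0.0248, -0.0430, -0.4013)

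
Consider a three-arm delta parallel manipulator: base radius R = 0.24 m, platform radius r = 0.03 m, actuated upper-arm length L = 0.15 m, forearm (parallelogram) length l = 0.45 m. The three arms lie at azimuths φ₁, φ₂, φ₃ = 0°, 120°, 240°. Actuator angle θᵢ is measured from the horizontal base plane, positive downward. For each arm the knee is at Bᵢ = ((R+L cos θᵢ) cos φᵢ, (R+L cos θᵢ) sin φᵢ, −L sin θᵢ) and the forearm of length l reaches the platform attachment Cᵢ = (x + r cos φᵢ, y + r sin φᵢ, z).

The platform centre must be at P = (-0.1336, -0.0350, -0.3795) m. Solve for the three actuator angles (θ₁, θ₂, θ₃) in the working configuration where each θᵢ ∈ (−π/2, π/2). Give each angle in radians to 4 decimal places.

θ₁ = 1.3091, θ₂ = 0.5238, θ₃ = 0.1744

φ1=0.0° → target in arm frame (-0.1336, -0.0350)
  A cos θ + B sin θ = C:  0.3436·cos θ + -0.3795·sin θ = -0.2777
  √(A²+B²)=0.5119;  θ1 = -0.8350+2.1441 ≈ 1.3091
arm 2 (φ=120.0°): x'=0.0365, y'=0.1332
  A=0.1735, B=-0.3795, C=(l²−L²−A²−y'²−z²)/(2L)=-0.0396
  γ=atan2(-0.3795,0.1735)=-1.1420;  ψ=arccos(-0.0948)=1.6657;  θ2=γ+ψ≈0.5238
rotate P by −φ3: (0.0971, -0.0982, -0.3795)
  A=0.1129, B=-0.3795, C=(l²−L²−A²−y'²−z²)/(2L)=0.0453
  γ=atan2(-0.3795,0.1129)=-1.2817;  ψ=arccos(0.1144)=1.4561;  θ3=γ+ψ≈0.1744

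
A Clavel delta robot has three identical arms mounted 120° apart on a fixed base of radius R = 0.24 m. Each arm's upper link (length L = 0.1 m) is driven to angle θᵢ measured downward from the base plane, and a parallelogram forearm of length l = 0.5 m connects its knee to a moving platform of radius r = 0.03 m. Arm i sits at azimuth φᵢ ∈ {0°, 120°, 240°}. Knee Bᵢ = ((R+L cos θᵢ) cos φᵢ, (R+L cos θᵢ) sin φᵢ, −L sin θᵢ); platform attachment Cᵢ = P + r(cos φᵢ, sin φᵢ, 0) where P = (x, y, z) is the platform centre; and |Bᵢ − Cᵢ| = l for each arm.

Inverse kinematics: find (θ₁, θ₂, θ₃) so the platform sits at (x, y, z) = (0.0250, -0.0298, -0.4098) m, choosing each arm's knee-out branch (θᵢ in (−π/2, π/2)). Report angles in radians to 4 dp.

φ1=0.0° → target in arm frame (0.0250, -0.0298)
  e−x'=0.1850;  (l²−L²−(e−x')²−y'²−z²)/2L = 0.1848
  γ=atan2(-0.4098,0.1850)=-1.1467;  ψ=arccos(0.4109)=1.1473;  θ1=γ+ψ≈0.0006
φ2=120.0° → target in arm frame (-0.0383, -0.0068)
  A=0.2483, B=-0.4098, C=(l²−L²−A²−y'²−z²)/(2L)=0.0518
  θ2 = atan2(B,A) + arccos(C/0.4792) = 0.4364
rotate P by −φ3: (0.0133, 0.0366, -0.4098)
  e−x'=0.1967;  (l²−L²−(e−x')²−y'²−z²)/2L = 0.1602
  θ3 = atan2(B,A) + arccos(C/0.4546) = 0.0873

θ₁ = 0.0006, θ₂ = 0.4364, θ₃ = 0.0873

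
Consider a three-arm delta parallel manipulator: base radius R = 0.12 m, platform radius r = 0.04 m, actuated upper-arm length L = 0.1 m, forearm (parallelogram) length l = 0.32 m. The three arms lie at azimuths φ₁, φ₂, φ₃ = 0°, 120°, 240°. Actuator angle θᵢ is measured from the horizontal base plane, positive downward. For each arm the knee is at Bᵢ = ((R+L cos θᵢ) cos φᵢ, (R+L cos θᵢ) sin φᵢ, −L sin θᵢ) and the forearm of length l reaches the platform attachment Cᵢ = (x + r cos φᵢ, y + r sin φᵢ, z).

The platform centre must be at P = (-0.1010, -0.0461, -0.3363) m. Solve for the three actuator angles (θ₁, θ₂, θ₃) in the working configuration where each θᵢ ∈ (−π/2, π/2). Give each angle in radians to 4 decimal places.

θ₁ = 1.3087, θ₂ = 0.7852, θ₃ = 0.3490

φ1=0.0° → target in arm frame (-0.1010, -0.0461)
  A cos θ + B sin θ = C:  0.1810·cos θ + -0.3363·sin θ = -0.2779
  θ1 = atan2(B,A) + arccos(C/0.3819) = 1.3087
arm 2 (φ=120.0°): x'=0.0106, y'=0.1105
  A=0.0694, B=-0.3363, C=(l²−L²−A²−y'²−z²)/(2L)=-0.1887
  γ=atan2(-0.3363,0.0694)=-1.3672;  ψ=arccos(-0.5494)=2.1524;  θ2=γ+ψ≈0.7852
arm 3 (φ=240.0°): x'=0.0904, y'=-0.0644
  A cos θ + B sin θ = C:  -0.0104·cos θ + -0.3363·sin θ = -0.1248
  θ3 = atan2(B,A) + arccos(C/0.3365) = 0.3490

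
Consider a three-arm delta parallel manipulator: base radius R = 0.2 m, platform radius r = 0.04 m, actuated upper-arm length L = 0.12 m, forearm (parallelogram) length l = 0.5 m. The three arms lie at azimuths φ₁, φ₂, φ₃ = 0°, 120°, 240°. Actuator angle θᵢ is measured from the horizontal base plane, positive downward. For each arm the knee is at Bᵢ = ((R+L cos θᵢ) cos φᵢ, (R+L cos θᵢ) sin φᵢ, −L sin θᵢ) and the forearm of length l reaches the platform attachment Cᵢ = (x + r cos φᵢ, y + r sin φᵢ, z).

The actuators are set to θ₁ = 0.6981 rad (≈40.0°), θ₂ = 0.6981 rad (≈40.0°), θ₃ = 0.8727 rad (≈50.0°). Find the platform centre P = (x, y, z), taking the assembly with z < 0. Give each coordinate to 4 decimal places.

(0.0138, 0.0239, -0.5161)

centre 1 = (0.2519·cos0.0°, 0.2519·sin0.0°, -0.0771) = (0.2519, 0.0000, -0.0771)
arm 2 at φ=120.0°: e+L cos θ2 = 0.2519;  centre 2 = (-0.1260, 0.2182, -0.0771)
arm 3 at φ=240.0°: e+L cos θ3 = 0.2371;  centre 3 = (-0.1186, -0.2054, -0.0919)
|centre ₂|²−|centre ₁|² = 0.0000;  |centre ₃|²−|centre ₁|² = -0.0047
linear system: -0.7558x+0.4364y = 0.0000−0.0000z; -0.7410x+-0.4107y = -0.0047−-0.0296z
Cramer: x(z) = 0.0033-0.0204z;  y(z) = 0.0056-0.0353z
quadratic in z: (1.0017)z²+(0.1640)z+(-0.1822)=0, √Δ=0.8700 → z ∈ {-0.5161, 0.3524}; z = -0.5161 (taking z<0)
x = 0.0138, y = 0.0239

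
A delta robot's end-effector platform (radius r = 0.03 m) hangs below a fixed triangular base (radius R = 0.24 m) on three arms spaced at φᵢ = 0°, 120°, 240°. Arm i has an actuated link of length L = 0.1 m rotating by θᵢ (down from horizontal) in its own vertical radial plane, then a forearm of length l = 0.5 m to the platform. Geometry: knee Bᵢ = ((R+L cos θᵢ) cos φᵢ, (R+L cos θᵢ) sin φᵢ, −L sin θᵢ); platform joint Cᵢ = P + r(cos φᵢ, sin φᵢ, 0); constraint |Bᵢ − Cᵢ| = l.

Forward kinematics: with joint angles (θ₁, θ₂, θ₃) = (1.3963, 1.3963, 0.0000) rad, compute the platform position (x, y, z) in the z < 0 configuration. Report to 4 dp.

φ1=0.0°: virtual centre (0.2274, 0.0000, -0.0985), radius l
arm 2 at φ=120.0°: (R−r)+L cos θ2 = 0.2274;  centre 2 = (-0.1137, 0.1969, -0.0985)
centre 3 = (0.3100·cos240.0°, 0.3100·sin240.0°, 0.0000) = (-0.1550, -0.2685, 0.0000)
subtract pairs → two planes through P
plane₁₂: -0.6821x+0.3938y+0.0000z = 0.0000
det = 0.6674;  x = -0.0205+0.1162z,  y = -0.0355+0.2013z
into |P−centre ₁|² = l²: 1.0540z² + 0.1251z + -0.1776 = 0;  Δ = 0.7645;  z = -0.4741 or 0.3554 → z<0 root = -0.4741
x = -0.0756, y = -0.1309

(-0.0756, -0.1309, -0.4741)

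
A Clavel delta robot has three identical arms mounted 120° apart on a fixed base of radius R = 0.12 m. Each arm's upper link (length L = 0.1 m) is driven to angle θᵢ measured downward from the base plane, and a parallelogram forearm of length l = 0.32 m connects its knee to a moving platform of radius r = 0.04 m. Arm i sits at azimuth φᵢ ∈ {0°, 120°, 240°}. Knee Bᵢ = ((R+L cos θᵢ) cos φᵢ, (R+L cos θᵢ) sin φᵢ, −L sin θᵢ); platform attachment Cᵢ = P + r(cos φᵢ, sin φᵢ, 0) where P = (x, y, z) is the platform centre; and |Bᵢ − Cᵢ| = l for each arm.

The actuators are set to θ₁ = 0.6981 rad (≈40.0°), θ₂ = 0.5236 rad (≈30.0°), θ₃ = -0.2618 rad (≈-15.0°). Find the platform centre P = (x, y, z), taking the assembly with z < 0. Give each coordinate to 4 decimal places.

(-0.0647, -0.0739, -0.2833)

arm 1 at φ=0.0°: e+L cos θ1 = 0.1566;  O1 = (0.1566, 0.0000, -0.0643)
arm 2 at φ=120.0°: e+L cos θ2 = 0.1666;  O2 = (-0.0833, 0.1443, -0.0500)
O3 = (0.1766·cos240.0°, 0.1766·sin240.0°, 0.0259) = (-0.0883, -0.1529, 0.0259)
|O₂|²−|O₁|² = 0.0016;  |O₃|²−|O₁|² = 0.0032
[-0.4798 0.2886 0.0286]·P = 0.0016;  [-0.4898 -0.3059 0.1803]·P = 0.0032
det = 0.2881;  x = -0.0049+0.2109z,  y = -0.0026+0.2518z
quadratic in z: (1.1079)z²+(0.0591)z+(-0.0722)=0, √Δ=0.5686 → z ∈ {-0.2833, 0.2300}; z = -0.2833 (taking z<0)
x = -0.0647, y = -0.0739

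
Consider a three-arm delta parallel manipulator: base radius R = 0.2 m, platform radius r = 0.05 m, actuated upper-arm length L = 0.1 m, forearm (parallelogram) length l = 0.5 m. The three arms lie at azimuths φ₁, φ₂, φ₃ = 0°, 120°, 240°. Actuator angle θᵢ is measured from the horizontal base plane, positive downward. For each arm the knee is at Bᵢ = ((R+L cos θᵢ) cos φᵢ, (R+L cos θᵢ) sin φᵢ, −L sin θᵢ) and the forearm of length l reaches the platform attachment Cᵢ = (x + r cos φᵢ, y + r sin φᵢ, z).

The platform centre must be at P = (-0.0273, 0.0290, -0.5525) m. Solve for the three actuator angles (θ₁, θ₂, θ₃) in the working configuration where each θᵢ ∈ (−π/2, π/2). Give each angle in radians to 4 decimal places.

φ1=0.0° → target in arm frame (-0.0273, 0.0290)
  A cos θ + B sin θ = C:  0.1773·cos θ + -0.5525·sin θ = -0.4877
  θ1 = atan2(B,A) + arccos(C/0.5803) = 1.3086
rotate P by −φ2: (0.0388, 0.0091, -0.5525)
  A cos θ + B sin θ = C:  0.1112·cos θ + -0.5525·sin θ = -0.3886
  γ=atan2(-0.5525,0.1112)=-1.3721;  ψ=arccos(-0.6895)=2.3315;  θ2=γ+ψ≈0.9594
φ3=240.0° → target in arm frame (-0.0115, -0.0381)
  e−x'=0.1615;  (l²−L²−(e−x')²−y'²−z²)/2L = -0.4639
  θ3 = atan2(B,A) + arccos(C/0.5756) = 1.2216

θ₁ = 1.3086, θ₂ = 0.9594, θ₃ = 1.2216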